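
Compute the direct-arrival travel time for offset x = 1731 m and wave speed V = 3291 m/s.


t = x / V
= 1731 / 3291
= 0.526 s

0.526


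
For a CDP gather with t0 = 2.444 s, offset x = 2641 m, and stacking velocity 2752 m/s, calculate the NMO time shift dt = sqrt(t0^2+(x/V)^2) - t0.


x/Vnmo = 2641/2752 = 0.959666
(x/Vnmo)^2 = 0.920958
t0^2 = 5.973136
sqrt(5.973136 + 0.920958) = 2.625661
dt = 2.625661 - 2.444 = 0.181661

0.181661


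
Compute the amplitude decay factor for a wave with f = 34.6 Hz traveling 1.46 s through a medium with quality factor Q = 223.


pi*f*t/Q = pi*34.6*1.46/223 = 0.711662
A/A0 = exp(-0.711662) = 0.490828

0.490828


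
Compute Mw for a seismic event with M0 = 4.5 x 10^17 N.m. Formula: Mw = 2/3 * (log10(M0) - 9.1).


log10(M0) = log10(4.5 x 10^17) = 17.6532
Mw = 2/3 * (17.6532 - 9.1)
= 2/3 * 8.5532
= 5.7

5.7


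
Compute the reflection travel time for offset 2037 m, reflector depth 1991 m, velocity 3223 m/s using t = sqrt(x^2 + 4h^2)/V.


x^2 + 4h^2 = 2037^2 + 4*1991^2 = 4149369 + 15856324 = 20005693
sqrt(20005693) = 4472.7724
t = 4472.7724 / 3223 = 1.3878 s

1.3878


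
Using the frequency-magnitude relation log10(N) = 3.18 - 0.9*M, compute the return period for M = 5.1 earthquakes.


log10(N) = 3.18 - 0.9*5.1 = -1.41
N = 10^-1.41 = 0.038905
T = 1/N = 1/0.038905 = 25.704 years

25.704


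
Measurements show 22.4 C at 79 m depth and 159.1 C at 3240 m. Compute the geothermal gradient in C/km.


dT = 159.1 - 22.4 = 136.7 C
dz = 3240 - 79 = 3161 m
gradient = dT/dz * 1000 = 136.7/3161 * 1000 = 43.2458 C/km

43.2458


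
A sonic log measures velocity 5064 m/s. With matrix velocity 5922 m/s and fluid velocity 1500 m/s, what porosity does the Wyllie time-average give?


1/V - 1/Vm = 1/5064 - 1/5922 = 2.861e-05
1/Vf - 1/Vm = 1/1500 - 1/5922 = 0.0004978
phi = 2.861e-05 / 0.0004978 = 0.0575

0.0575


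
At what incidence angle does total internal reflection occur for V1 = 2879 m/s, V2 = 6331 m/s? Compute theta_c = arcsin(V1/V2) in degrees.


V1/V2 = 2879/6331 = 0.454746
theta_c = arcsin(0.454746) = 27.0486 degrees

27.0486


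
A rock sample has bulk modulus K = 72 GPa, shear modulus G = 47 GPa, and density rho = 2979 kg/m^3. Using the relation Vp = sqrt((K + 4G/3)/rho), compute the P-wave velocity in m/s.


First compute the effective modulus:
K + 4G/3 = 72e9 + 4*47e9/3 = 134666666666.67 Pa
Then divide by density:
134666666666.67 / 2979 = 45205326.1721 Pa/(kg/m^3)
Take the square root:
Vp = sqrt(45205326.1721) = 6723.49 m/s

6723.49


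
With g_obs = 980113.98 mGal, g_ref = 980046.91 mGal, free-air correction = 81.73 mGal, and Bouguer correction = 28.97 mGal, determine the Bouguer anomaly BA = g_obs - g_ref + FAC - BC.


BA = g_obs - g_ref + FAC - BC
= 980113.98 - 980046.91 + 81.73 - 28.97
= 119.83 mGal

119.83


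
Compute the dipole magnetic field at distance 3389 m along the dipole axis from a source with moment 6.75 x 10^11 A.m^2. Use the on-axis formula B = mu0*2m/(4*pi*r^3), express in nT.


m = 6.75 x 10^11 = 675000000000 A.m^2
2m = 1350000000000 A.m^2
r^3 = 3389^3 = 38923752869
B = (4pi*10^-7) * 1350000000000 / (4*pi * 38923752869) * 1e9
= 1696460.032938 / 489130304253.58 * 1e9
= 3468.3192 nT

3468.3192


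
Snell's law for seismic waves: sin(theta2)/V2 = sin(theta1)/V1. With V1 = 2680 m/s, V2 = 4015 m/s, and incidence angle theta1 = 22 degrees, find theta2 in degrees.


sin(theta1) = sin(22 deg) = 0.374607
sin(theta2) = V2/V1 * sin(theta1) = 4015/2680 * 0.374607 = 0.561211
theta2 = arcsin(0.561211) = 34.1396 degrees

34.1396


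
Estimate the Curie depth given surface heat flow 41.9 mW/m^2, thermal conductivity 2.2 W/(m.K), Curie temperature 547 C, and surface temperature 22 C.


T_Curie - T_surf = 547 - 22 = 525 C
Convert q to W/m^2: 41.9 mW/m^2 = 0.0419 W/m^2
d = 525 * 2.2 / 0.0419 = 27565.63 m

27565.63


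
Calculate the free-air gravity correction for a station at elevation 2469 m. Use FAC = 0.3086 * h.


FAC = 0.3086 * h
= 0.3086 * 2469
= 761.9334 mGal

761.9334


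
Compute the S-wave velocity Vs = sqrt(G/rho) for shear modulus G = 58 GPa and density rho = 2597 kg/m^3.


Convert G to Pa: G = 58e9 Pa
Compute G/rho = 58e9 / 2597 = 22333461.6866
Vs = sqrt(22333461.6866) = 4725.83 m/s

4725.83


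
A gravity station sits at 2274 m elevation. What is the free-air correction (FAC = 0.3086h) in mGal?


FAC = 0.3086 * h
= 0.3086 * 2274
= 701.7564 mGal

701.7564


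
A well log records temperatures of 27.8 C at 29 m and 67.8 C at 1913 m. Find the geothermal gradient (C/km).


dT = 67.8 - 27.8 = 40.0 C
dz = 1913 - 29 = 1884 m
gradient = dT/dz * 1000 = 40.0/1884 * 1000 = 21.2314 C/km

21.2314


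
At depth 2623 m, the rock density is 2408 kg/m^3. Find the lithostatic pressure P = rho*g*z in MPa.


P = rho * g * z / 1e6
= 2408 * 9.81 * 2623 / 1e6
= 61961765.04 / 1e6
= 61.9618 MPa

61.9618


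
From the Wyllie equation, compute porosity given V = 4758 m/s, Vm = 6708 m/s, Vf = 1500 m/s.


1/V - 1/Vm = 1/4758 - 1/6708 = 6.11e-05
1/Vf - 1/Vm = 1/1500 - 1/6708 = 0.00051759
phi = 6.11e-05 / 0.00051759 = 0.118

0.118


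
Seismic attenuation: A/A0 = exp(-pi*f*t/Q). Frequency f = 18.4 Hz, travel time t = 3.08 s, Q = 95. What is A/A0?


pi*f*t/Q = pi*18.4*3.08/95 = 1.874109
A/A0 = exp(-1.874109) = 0.153492

0.153492


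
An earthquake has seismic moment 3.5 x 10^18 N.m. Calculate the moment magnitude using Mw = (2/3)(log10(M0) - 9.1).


log10(M0) = log10(3.5 x 10^18) = 18.5441
Mw = 2/3 * (18.5441 - 9.1)
= 2/3 * 9.4441
= 6.3

6.3


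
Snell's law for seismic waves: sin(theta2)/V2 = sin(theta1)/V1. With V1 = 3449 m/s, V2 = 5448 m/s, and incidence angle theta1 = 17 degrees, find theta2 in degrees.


sin(theta1) = sin(17 deg) = 0.292372
sin(theta2) = V2/V1 * sin(theta1) = 5448/3449 * 0.292372 = 0.461827
theta2 = arcsin(0.461827) = 27.5051 degrees

27.5051


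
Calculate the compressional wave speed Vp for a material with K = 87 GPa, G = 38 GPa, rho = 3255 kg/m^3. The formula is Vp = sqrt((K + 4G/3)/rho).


First compute the effective modulus:
K + 4G/3 = 87e9 + 4*38e9/3 = 137666666666.67 Pa
Then divide by density:
137666666666.67 / 3255 = 42293906.81 Pa/(kg/m^3)
Take the square root:
Vp = sqrt(42293906.81) = 6503.38 m/s

6503.38


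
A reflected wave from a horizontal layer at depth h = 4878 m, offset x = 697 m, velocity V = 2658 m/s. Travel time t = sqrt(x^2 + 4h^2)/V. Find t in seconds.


x^2 + 4h^2 = 697^2 + 4*4878^2 = 485809 + 95179536 = 95665345
sqrt(95665345) = 9780.8663
t = 9780.8663 / 2658 = 3.6798 s

3.6798


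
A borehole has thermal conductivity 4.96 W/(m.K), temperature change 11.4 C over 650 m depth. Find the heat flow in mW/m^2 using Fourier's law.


q = k * dT / dz * 1000
= 4.96 * 11.4 / 650 * 1000
= 0.086991 * 1000
= 86.9908 mW/m^2

86.9908


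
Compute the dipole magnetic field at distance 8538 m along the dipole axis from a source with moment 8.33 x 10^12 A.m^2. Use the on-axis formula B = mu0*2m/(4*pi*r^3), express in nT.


m = 8.33 x 10^12 = 8330000000000 A.m^2
2m = 16660000000000 A.m^2
r^3 = 8538^3 = 622398376872
B = (4pi*10^-7) * 16660000000000 / (4*pi * 622398376872) * 1e9
= 20935573.443522 / 7821288673549.15 * 1e9
= 2676.7422 nT

2676.7422


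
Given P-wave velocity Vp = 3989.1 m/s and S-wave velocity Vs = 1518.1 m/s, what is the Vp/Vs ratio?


Vp/Vs = 3989.1 / 1518.1
= 2.6277

2.6277


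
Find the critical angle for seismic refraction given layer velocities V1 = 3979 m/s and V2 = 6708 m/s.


V1/V2 = 3979/6708 = 0.593172
theta_c = arcsin(0.593172) = 36.3825 degrees

36.3825


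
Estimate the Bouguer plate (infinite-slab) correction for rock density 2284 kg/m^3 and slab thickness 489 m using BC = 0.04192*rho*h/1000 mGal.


BC = 0.04192 * rho * h / 1000
= 0.04192 * 2284 * 489 / 1000
= 46.8194 mGal

46.8194


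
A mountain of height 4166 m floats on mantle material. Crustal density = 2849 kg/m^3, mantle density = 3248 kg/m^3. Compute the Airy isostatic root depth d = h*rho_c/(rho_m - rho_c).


rho_m - rho_c = 3248 - 2849 = 399
d = 4166 * 2849 / 399
= 11868934 / 399
= 29746.7 m

29746.7


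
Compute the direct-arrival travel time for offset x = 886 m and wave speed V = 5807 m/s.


t = x / V
= 886 / 5807
= 0.1526 s

0.1526


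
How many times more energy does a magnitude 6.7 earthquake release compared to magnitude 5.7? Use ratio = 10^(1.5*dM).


M2 - M1 = 6.7 - 5.7 = 1.0
1.5 * 1.0 = 1.5
ratio = 10^1.5 = 31.62

31.62


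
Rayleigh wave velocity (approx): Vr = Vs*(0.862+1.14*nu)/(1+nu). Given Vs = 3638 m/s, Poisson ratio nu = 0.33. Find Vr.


Numerator factor = 0.862 + 1.14*0.33 = 1.2382
Denominator = 1 + 0.33 = 1.33
Vr = 3638 * 1.2382 / 1.33 = 3386.9 m/s

3386.9


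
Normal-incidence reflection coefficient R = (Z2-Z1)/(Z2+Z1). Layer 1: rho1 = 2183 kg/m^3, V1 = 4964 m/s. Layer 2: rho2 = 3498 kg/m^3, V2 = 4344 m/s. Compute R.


Z1 = 2183 * 4964 = 10836412
Z2 = 3498 * 4344 = 15195312
R = (15195312 - 10836412) / (15195312 + 10836412) = 4358900 / 26031724 = 0.1674

0.1674


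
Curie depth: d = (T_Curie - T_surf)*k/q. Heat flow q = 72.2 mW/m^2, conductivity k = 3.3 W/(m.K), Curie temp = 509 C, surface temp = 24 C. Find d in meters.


T_Curie - T_surf = 509 - 24 = 485 C
Convert q to W/m^2: 72.2 mW/m^2 = 0.0722 W/m^2
d = 485 * 3.3 / 0.0722 = 22167.59 m

22167.59


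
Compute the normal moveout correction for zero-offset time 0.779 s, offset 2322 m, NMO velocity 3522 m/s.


x/Vnmo = 2322/3522 = 0.659284
(x/Vnmo)^2 = 0.434656
t0^2 = 0.606841
sqrt(0.606841 + 0.434656) = 1.020538
dt = 1.020538 - 0.779 = 0.241538

0.241538


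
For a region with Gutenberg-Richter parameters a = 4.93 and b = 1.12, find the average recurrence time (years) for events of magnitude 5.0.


log10(N) = 4.93 - 1.12*5.0 = -0.67
N = 10^-0.67 = 0.213796
T = 1/N = 1/0.213796 = 4.6774 years

4.6774


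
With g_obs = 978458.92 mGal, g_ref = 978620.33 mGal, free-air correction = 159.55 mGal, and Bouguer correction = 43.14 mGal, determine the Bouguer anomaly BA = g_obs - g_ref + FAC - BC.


BA = g_obs - g_ref + FAC - BC
= 978458.92 - 978620.33 + 159.55 - 43.14
= -45.0 mGal

-45.0


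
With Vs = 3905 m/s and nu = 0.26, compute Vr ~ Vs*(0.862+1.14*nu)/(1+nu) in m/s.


Numerator factor = 0.862 + 1.14*0.26 = 1.1584
Denominator = 1 + 0.26 = 1.26
Vr = 3905 * 1.1584 / 1.26 = 3590.12 m/s

3590.12


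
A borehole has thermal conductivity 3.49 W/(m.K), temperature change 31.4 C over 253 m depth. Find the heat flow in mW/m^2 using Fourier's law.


q = k * dT / dz * 1000
= 3.49 * 31.4 / 253 * 1000
= 0.433146 * 1000
= 433.1462 mW/m^2

433.1462


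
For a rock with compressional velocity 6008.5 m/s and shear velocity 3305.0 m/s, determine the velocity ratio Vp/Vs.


Vp/Vs = 6008.5 / 3305.0
= 1.818

1.818


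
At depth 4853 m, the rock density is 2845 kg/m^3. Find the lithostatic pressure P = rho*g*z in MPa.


P = rho * g * z / 1e6
= 2845 * 9.81 * 4853 / 1e6
= 135444560.85 / 1e6
= 135.4446 MPa

135.4446


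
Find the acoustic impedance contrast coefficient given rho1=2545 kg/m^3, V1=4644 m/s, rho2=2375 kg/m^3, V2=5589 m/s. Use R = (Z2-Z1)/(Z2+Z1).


Z1 = 2545 * 4644 = 11818980
Z2 = 2375 * 5589 = 13273875
R = (13273875 - 11818980) / (13273875 + 11818980) = 1454895 / 25092855 = 0.058

0.058


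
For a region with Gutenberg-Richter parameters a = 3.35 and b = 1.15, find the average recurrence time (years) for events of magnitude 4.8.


log10(N) = 3.35 - 1.15*4.8 = -2.17
N = 10^-2.17 = 0.006761
T = 1/N = 1/0.006761 = 147.9108 years

147.9108


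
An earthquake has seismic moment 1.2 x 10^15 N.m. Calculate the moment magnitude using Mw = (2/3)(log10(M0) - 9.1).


log10(M0) = log10(1.2 x 10^15) = 15.0792
Mw = 2/3 * (15.0792 - 9.1)
= 2/3 * 5.9792
= 3.99

3.99


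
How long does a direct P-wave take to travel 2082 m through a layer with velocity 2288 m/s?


t = x / V
= 2082 / 2288
= 0.91 s

0.91


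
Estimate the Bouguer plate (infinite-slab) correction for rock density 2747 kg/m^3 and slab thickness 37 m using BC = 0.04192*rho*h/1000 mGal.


BC = 0.04192 * rho * h / 1000
= 0.04192 * 2747 * 37 / 1000
= 4.2607 mGal

4.2607


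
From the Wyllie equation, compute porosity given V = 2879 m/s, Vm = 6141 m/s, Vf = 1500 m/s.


1/V - 1/Vm = 1/2879 - 1/6141 = 0.0001845
1/Vf - 1/Vm = 1/1500 - 1/6141 = 0.00050383
phi = 0.0001845 / 0.00050383 = 0.3662

0.3662


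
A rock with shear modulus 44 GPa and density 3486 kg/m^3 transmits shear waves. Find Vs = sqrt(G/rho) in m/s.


Convert G to Pa: G = 44e9 Pa
Compute G/rho = 44e9 / 3486 = 12621916.2364
Vs = sqrt(12621916.2364) = 3552.73 m/s

3552.73


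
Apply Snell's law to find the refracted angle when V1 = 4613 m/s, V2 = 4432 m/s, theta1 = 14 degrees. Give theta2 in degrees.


sin(theta1) = sin(14 deg) = 0.241922
sin(theta2) = V2/V1 * sin(theta1) = 4432/4613 * 0.241922 = 0.23243
theta2 = arcsin(0.23243) = 13.4402 degrees

13.4402


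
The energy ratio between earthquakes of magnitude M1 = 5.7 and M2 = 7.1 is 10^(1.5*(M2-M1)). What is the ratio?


M2 - M1 = 7.1 - 5.7 = 1.4
1.5 * 1.4 = 2.1
ratio = 10^2.1 = 125.89

125.89


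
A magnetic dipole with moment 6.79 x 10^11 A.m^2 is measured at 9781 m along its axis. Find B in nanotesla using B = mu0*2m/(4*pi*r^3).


m = 6.79 x 10^11 = 679000000000 A.m^2
2m = 1358000000000 A.m^2
r^3 = 9781^3 = 935728326541
B = (4pi*10^-7) * 1358000000000 / (4*pi * 935728326541) * 1e9
= 1706513.12943 / 11758708945668.31 * 1e9
= 145.1276 nT

145.1276


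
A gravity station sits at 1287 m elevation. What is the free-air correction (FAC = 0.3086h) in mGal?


FAC = 0.3086 * h
= 0.3086 * 1287
= 397.1682 mGal

397.1682


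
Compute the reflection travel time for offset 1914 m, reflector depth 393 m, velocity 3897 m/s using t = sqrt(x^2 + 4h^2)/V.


x^2 + 4h^2 = 1914^2 + 4*393^2 = 3663396 + 617796 = 4281192
sqrt(4281192) = 2069.1042
t = 2069.1042 / 3897 = 0.5309 s

0.5309


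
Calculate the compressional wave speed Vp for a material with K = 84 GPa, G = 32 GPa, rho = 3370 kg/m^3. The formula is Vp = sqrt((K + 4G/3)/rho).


First compute the effective modulus:
K + 4G/3 = 84e9 + 4*32e9/3 = 126666666666.67 Pa
Then divide by density:
126666666666.67 / 3370 = 37586547.9723 Pa/(kg/m^3)
Take the square root:
Vp = sqrt(37586547.9723) = 6130.79 m/s

6130.79


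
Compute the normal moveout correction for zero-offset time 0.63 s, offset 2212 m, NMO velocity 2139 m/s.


x/Vnmo = 2212/2139 = 1.034128
(x/Vnmo)^2 = 1.069421
t0^2 = 0.3969
sqrt(0.3969 + 1.069421) = 1.210917
dt = 1.210917 - 0.63 = 0.580917

0.580917


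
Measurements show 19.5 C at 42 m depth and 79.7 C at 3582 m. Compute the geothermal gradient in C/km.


dT = 79.7 - 19.5 = 60.2 C
dz = 3582 - 42 = 3540 m
gradient = dT/dz * 1000 = 60.2/3540 * 1000 = 17.0056 C/km

17.0056


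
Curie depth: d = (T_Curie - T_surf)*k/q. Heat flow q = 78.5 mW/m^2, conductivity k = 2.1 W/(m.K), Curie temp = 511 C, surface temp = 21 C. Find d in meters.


T_Curie - T_surf = 511 - 21 = 490 C
Convert q to W/m^2: 78.5 mW/m^2 = 0.0785 W/m^2
d = 490 * 2.1 / 0.0785 = 13108.28 m

13108.28


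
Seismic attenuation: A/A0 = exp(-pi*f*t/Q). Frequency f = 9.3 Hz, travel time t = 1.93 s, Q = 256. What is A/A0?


pi*f*t/Q = pi*9.3*1.93/256 = 0.220267
A/A0 = exp(-0.220267) = 0.802304

0.802304


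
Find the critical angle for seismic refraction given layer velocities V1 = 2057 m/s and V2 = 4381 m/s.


V1/V2 = 2057/4381 = 0.469528
theta_c = arcsin(0.469528) = 28.0036 degrees

28.0036


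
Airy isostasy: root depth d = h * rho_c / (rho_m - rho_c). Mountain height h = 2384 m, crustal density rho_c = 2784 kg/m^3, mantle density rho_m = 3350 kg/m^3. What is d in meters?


rho_m - rho_c = 3350 - 2784 = 566
d = 2384 * 2784 / 566
= 6637056 / 566
= 11726.25 m

11726.25


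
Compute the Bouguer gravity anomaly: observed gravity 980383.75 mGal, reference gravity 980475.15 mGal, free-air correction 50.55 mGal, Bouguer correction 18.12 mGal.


BA = g_obs - g_ref + FAC - BC
= 980383.75 - 980475.15 + 50.55 - 18.12
= -58.97 mGal

-58.97


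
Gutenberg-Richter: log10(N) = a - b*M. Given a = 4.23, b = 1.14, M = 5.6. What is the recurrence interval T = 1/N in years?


log10(N) = 4.23 - 1.14*5.6 = -2.154
N = 10^-2.154 = 0.007015
T = 1/N = 1/0.007015 = 142.5608 years

142.5608


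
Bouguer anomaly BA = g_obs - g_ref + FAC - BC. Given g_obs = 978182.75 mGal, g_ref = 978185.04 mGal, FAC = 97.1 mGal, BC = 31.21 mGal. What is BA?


BA = g_obs - g_ref + FAC - BC
= 978182.75 - 978185.04 + 97.1 - 31.21
= 63.6 mGal

63.6


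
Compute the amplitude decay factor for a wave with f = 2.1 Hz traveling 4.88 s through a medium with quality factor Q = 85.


pi*f*t/Q = pi*2.1*4.88/85 = 0.378765
A/A0 = exp(-0.378765) = 0.684706

0.684706


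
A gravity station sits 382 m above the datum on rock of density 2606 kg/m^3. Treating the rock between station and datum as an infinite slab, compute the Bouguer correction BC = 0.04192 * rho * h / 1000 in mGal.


BC = 0.04192 * rho * h / 1000
= 0.04192 * 2606 * 382 / 1000
= 41.731 mGal

41.731


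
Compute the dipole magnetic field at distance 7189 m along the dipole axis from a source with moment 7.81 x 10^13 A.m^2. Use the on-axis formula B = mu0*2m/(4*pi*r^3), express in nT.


m = 7.81 x 10^13 = 78100000000000 A.m^2
2m = 156200000000000 A.m^2
r^3 = 7189^3 = 371539892269
B = (4pi*10^-7) * 156200000000000 / (4*pi * 371539892269) * 1e9
= 196286708.99629 / 4668907984271.33 * 1e9
= 42041.246 nT

42041.246


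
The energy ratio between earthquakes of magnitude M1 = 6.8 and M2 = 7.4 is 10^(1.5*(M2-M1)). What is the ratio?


M2 - M1 = 7.4 - 6.8 = 0.6
1.5 * 0.6 = 0.9
ratio = 10^0.9 = 7.94

7.94


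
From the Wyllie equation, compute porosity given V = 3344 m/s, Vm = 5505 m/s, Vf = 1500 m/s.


1/V - 1/Vm = 1/3344 - 1/5505 = 0.00011739
1/Vf - 1/Vm = 1/1500 - 1/5505 = 0.00048501
phi = 0.00011739 / 0.00048501 = 0.242

0.242


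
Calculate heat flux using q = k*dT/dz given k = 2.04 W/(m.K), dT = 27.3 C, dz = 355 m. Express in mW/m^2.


q = k * dT / dz * 1000
= 2.04 * 27.3 / 355 * 1000
= 0.156879 * 1000
= 156.8789 mW/m^2

156.8789


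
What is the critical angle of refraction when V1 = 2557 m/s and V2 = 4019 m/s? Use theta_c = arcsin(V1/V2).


V1/V2 = 2557/4019 = 0.636228
theta_c = arcsin(0.636228) = 39.5111 degrees

39.5111


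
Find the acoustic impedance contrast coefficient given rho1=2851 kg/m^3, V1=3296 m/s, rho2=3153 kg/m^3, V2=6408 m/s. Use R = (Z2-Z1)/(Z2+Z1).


Z1 = 2851 * 3296 = 9396896
Z2 = 3153 * 6408 = 20204424
R = (20204424 - 9396896) / (20204424 + 9396896) = 10807528 / 29601320 = 0.3651

0.3651


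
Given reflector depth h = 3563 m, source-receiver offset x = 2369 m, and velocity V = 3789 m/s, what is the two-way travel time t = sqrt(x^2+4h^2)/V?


x^2 + 4h^2 = 2369^2 + 4*3563^2 = 5612161 + 50779876 = 56392037
sqrt(56392037) = 7509.4632
t = 7509.4632 / 3789 = 1.9819 s

1.9819


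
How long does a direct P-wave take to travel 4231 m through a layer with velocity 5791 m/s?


t = x / V
= 4231 / 5791
= 0.7306 s

0.7306


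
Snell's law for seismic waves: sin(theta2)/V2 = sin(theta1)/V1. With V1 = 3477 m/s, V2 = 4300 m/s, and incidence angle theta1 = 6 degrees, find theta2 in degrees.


sin(theta1) = sin(6 deg) = 0.104528
sin(theta2) = V2/V1 * sin(theta1) = 4300/3477 * 0.104528 = 0.12927
theta2 = arcsin(0.12927) = 7.4274 degrees

7.4274


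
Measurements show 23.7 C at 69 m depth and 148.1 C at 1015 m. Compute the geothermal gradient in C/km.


dT = 148.1 - 23.7 = 124.4 C
dz = 1015 - 69 = 946 m
gradient = dT/dz * 1000 = 124.4/946 * 1000 = 131.5011 C/km

131.5011


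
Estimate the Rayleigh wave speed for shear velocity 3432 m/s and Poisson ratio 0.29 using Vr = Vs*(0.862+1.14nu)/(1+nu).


Numerator factor = 0.862 + 1.14*0.29 = 1.1926
Denominator = 1 + 0.29 = 1.29
Vr = 3432 * 1.1926 / 1.29 = 3172.87 m/s

3172.87


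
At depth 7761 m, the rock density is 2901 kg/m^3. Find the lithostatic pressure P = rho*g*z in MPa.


P = rho * g * z / 1e6
= 2901 * 9.81 * 7761 / 1e6
= 220868824.41 / 1e6
= 220.8688 MPa

220.8688


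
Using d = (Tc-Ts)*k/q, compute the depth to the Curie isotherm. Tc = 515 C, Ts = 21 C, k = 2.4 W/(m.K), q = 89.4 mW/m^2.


T_Curie - T_surf = 515 - 21 = 494 C
Convert q to W/m^2: 89.4 mW/m^2 = 0.0894 W/m^2
d = 494 * 2.4 / 0.0894 = 13261.74 m

13261.74


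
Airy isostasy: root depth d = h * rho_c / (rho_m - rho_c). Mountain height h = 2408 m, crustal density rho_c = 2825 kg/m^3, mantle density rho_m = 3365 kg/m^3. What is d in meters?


rho_m - rho_c = 3365 - 2825 = 540
d = 2408 * 2825 / 540
= 6802600 / 540
= 12597.41 m

12597.41


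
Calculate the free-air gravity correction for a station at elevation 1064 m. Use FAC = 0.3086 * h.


FAC = 0.3086 * h
= 0.3086 * 1064
= 328.3504 mGal

328.3504


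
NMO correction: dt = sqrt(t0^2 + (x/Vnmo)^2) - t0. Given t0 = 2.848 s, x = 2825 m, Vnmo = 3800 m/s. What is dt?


x/Vnmo = 2825/3800 = 0.743421
(x/Vnmo)^2 = 0.552675
t0^2 = 8.111104
sqrt(8.111104 + 0.552675) = 2.94343
dt = 2.94343 - 2.848 = 0.09543

0.09543


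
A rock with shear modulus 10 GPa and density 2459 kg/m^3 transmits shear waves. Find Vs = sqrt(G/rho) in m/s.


Convert G to Pa: G = 10e9 Pa
Compute G/rho = 10e9 / 2459 = 4066693.778
Vs = sqrt(4066693.778) = 2016.6 m/s

2016.6


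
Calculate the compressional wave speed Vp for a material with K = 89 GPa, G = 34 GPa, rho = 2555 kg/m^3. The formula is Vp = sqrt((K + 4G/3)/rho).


First compute the effective modulus:
K + 4G/3 = 89e9 + 4*34e9/3 = 134333333333.33 Pa
Then divide by density:
134333333333.33 / 2555 = 52576647.0972 Pa/(kg/m^3)
Take the square root:
Vp = sqrt(52576647.0972) = 7250.98 m/s

7250.98


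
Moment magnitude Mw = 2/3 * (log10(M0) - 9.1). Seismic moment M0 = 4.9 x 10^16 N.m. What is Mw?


log10(M0) = log10(4.9 x 10^16) = 16.6902
Mw = 2/3 * (16.6902 - 9.1)
= 2/3 * 7.5902
= 5.06

5.06


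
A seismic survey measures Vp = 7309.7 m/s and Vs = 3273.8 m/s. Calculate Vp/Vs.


Vp/Vs = 7309.7 / 3273.8
= 2.2328

2.2328


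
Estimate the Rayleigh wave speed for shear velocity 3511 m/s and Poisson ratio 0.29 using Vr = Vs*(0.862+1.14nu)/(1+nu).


Numerator factor = 0.862 + 1.14*0.29 = 1.1926
Denominator = 1 + 0.29 = 1.29
Vr = 3511 * 1.1926 / 1.29 = 3245.91 m/s

3245.91


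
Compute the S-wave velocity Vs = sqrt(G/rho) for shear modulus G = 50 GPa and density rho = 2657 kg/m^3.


Convert G to Pa: G = 50e9 Pa
Compute G/rho = 50e9 / 2657 = 18818216.0331
Vs = sqrt(18818216.0331) = 4338.0 m/s

4338.0


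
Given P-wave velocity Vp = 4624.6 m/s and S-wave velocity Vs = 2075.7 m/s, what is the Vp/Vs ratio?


Vp/Vs = 4624.6 / 2075.7
= 2.228

2.228


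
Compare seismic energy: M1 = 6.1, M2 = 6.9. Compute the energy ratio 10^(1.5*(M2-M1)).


M2 - M1 = 6.9 - 6.1 = 0.8
1.5 * 0.8 = 1.2
ratio = 10^1.2 = 15.85

15.85


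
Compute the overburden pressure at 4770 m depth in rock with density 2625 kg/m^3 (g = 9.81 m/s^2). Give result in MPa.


P = rho * g * z / 1e6
= 2625 * 9.81 * 4770 / 1e6
= 122833462.5 / 1e6
= 122.8335 MPa

122.8335


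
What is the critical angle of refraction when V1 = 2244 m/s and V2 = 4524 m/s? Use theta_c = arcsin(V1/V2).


V1/V2 = 2244/4524 = 0.496021
theta_c = arcsin(0.496021) = 29.7371 degrees

29.7371


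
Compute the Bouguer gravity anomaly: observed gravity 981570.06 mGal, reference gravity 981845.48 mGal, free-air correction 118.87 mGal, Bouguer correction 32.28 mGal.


BA = g_obs - g_ref + FAC - BC
= 981570.06 - 981845.48 + 118.87 - 32.28
= -188.83 mGal

-188.83


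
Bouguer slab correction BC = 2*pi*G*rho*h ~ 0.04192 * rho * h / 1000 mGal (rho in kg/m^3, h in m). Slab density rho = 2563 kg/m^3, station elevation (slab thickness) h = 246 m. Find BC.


BC = 0.04192 * rho * h / 1000
= 0.04192 * 2563 * 246 / 1000
= 26.4305 mGal

26.4305


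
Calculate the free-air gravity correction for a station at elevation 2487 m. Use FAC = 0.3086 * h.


FAC = 0.3086 * h
= 0.3086 * 2487
= 767.4882 mGal

767.4882


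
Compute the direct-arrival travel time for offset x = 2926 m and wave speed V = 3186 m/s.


t = x / V
= 2926 / 3186
= 0.9184 s

0.9184


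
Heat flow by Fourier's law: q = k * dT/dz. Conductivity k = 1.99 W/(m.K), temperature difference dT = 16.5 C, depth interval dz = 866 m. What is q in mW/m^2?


q = k * dT / dz * 1000
= 1.99 * 16.5 / 866 * 1000
= 0.037916 * 1000
= 37.9157 mW/m^2

37.9157


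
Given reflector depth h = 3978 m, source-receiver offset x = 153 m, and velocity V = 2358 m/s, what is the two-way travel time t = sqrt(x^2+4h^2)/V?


x^2 + 4h^2 = 153^2 + 4*3978^2 = 23409 + 63297936 = 63321345
sqrt(63321345) = 7957.471
t = 7957.471 / 2358 = 3.3747 s

3.3747


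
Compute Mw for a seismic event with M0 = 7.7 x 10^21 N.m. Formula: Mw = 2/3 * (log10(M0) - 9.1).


log10(M0) = log10(7.7 x 10^21) = 21.8865
Mw = 2/3 * (21.8865 - 9.1)
= 2/3 * 12.7865
= 8.52

8.52


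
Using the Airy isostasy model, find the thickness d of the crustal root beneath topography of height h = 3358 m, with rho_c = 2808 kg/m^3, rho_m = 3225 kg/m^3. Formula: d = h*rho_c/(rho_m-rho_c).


rho_m - rho_c = 3225 - 2808 = 417
d = 3358 * 2808 / 417
= 9429264 / 417
= 22612.14 m

22612.14


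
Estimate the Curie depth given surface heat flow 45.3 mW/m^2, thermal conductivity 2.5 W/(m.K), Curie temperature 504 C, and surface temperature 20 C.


T_Curie - T_surf = 504 - 20 = 484 C
Convert q to W/m^2: 45.3 mW/m^2 = 0.0453 W/m^2
d = 484 * 2.5 / 0.0453 = 26710.82 m

26710.82


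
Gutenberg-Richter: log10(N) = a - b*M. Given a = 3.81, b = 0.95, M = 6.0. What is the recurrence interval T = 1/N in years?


log10(N) = 3.81 - 0.95*6.0 = -1.89
N = 10^-1.89 = 0.012882
T = 1/N = 1/0.012882 = 77.6247 years

77.6247


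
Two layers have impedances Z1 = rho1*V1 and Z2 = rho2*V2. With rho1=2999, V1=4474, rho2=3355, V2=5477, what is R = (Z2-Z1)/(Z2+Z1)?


Z1 = 2999 * 4474 = 13417526
Z2 = 3355 * 5477 = 18375335
R = (18375335 - 13417526) / (18375335 + 13417526) = 4957809 / 31792861 = 0.1559

0.1559


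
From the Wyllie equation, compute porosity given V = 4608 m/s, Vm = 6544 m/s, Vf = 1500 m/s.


1/V - 1/Vm = 1/4608 - 1/6544 = 6.42e-05
1/Vf - 1/Vm = 1/1500 - 1/6544 = 0.00051385
phi = 6.42e-05 / 0.00051385 = 0.1249

0.1249


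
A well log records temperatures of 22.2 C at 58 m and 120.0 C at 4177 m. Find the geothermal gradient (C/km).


dT = 120.0 - 22.2 = 97.8 C
dz = 4177 - 58 = 4119 m
gradient = dT/dz * 1000 = 97.8/4119 * 1000 = 23.7436 C/km

23.7436


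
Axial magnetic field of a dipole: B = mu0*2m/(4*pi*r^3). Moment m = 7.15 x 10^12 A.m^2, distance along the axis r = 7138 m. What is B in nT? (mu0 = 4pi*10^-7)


m = 7.15 x 10^12 = 7150000000000 A.m^2
2m = 14300000000000 A.m^2
r^3 = 7138^3 = 363688552072
B = (4pi*10^-7) * 14300000000000 / (4*pi * 363688552072) * 1e9
= 17969909.978534 / 4570245133536.42 * 1e9
= 3931.9357 nT

3931.9357


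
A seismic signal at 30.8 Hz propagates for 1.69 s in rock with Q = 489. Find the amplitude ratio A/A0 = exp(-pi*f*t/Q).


pi*f*t/Q = pi*30.8*1.69/489 = 0.334409
A/A0 = exp(-0.334409) = 0.715761

0.715761


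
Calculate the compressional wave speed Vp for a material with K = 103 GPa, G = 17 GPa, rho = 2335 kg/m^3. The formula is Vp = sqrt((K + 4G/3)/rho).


First compute the effective modulus:
K + 4G/3 = 103e9 + 4*17e9/3 = 125666666666.67 Pa
Then divide by density:
125666666666.67 / 2335 = 53818700.9279 Pa/(kg/m^3)
Take the square root:
Vp = sqrt(53818700.9279) = 7336.12 m/s

7336.12


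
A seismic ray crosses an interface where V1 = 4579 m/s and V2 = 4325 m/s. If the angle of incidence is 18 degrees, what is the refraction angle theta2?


sin(theta1) = sin(18 deg) = 0.309017
sin(theta2) = V2/V1 * sin(theta1) = 4325/4579 * 0.309017 = 0.291876
theta2 = arcsin(0.291876) = 16.9703 degrees

16.9703


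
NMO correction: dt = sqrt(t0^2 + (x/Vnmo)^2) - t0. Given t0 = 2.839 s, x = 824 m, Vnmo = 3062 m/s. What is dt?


x/Vnmo = 824/3062 = 0.269105
(x/Vnmo)^2 = 0.072418
t0^2 = 8.059921
sqrt(8.059921 + 0.072418) = 2.851726
dt = 2.851726 - 2.839 = 0.012726

0.012726


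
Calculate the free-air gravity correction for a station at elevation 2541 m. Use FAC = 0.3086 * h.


FAC = 0.3086 * h
= 0.3086 * 2541
= 784.1526 mGal

784.1526


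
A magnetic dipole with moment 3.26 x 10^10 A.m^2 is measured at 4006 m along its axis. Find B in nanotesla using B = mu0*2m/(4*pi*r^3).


m = 3.26 x 10^10 = 32600000000 A.m^2
2m = 65200000000 A.m^2
r^3 = 4006^3 = 64288432216
B = (4pi*10^-7) * 65200000000 / (4*pi * 64288432216) * 1e9
= 81932.736406 / 807872265442.36 * 1e9
= 101.4179 nT

101.4179


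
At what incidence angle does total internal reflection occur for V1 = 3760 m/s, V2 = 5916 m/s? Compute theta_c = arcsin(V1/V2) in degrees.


V1/V2 = 3760/5916 = 0.635565
theta_c = arcsin(0.635565) = 39.4619 degrees

39.4619


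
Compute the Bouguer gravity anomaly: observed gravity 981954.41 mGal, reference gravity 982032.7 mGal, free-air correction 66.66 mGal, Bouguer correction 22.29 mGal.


BA = g_obs - g_ref + FAC - BC
= 981954.41 - 982032.7 + 66.66 - 22.29
= -33.92 mGal

-33.92


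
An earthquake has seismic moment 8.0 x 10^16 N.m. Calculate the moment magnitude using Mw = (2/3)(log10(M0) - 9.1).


log10(M0) = log10(8.0 x 10^16) = 16.9031
Mw = 2/3 * (16.9031 - 9.1)
= 2/3 * 7.8031
= 5.2

5.2


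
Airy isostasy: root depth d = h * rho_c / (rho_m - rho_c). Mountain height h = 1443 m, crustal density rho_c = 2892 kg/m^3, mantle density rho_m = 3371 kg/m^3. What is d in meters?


rho_m - rho_c = 3371 - 2892 = 479
d = 1443 * 2892 / 479
= 4173156 / 479
= 8712.23 m

8712.23


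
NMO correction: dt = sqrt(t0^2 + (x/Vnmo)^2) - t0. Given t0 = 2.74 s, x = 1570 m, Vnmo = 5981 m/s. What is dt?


x/Vnmo = 1570/5981 = 0.262498
(x/Vnmo)^2 = 0.068905
t0^2 = 7.5076
sqrt(7.5076 + 0.068905) = 2.752545
dt = 2.752545 - 2.74 = 0.012545

0.012545


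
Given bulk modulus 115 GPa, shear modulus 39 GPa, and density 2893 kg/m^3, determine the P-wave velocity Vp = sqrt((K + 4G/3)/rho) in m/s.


First compute the effective modulus:
K + 4G/3 = 115e9 + 4*39e9/3 = 167000000000.0 Pa
Then divide by density:
167000000000.0 / 2893 = 57725544.4176 Pa/(kg/m^3)
Take the square root:
Vp = sqrt(57725544.4176) = 7597.73 m/s

7597.73


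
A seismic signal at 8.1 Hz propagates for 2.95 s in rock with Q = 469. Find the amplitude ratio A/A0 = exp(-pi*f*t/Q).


pi*f*t/Q = pi*8.1*2.95/469 = 0.16006
A/A0 = exp(-0.16006) = 0.852092

0.852092


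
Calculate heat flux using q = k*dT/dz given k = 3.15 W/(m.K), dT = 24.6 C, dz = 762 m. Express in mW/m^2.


q = k * dT / dz * 1000
= 3.15 * 24.6 / 762 * 1000
= 0.101693 * 1000
= 101.6929 mW/m^2

101.6929


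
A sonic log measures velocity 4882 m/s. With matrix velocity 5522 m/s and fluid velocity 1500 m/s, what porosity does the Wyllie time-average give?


1/V - 1/Vm = 1/4882 - 1/5522 = 2.374e-05
1/Vf - 1/Vm = 1/1500 - 1/5522 = 0.00048557
phi = 2.374e-05 / 0.00048557 = 0.0489

0.0489


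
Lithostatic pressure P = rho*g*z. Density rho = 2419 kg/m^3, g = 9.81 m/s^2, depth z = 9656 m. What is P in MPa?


P = rho * g * z / 1e6
= 2419 * 9.81 * 9656 / 1e6
= 229140645.84 / 1e6
= 229.1406 MPa

229.1406


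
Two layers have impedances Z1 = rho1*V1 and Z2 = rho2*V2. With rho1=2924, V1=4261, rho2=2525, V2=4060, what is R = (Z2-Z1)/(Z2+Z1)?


Z1 = 2924 * 4261 = 12459164
Z2 = 2525 * 4060 = 10251500
R = (10251500 - 12459164) / (10251500 + 12459164) = -2207664 / 22710664 = -0.0972

-0.0972


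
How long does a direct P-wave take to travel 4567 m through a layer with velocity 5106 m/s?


t = x / V
= 4567 / 5106
= 0.8944 s

0.8944


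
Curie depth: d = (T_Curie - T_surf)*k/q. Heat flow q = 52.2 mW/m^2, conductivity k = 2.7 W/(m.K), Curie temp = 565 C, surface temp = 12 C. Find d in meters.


T_Curie - T_surf = 565 - 12 = 553 C
Convert q to W/m^2: 52.2 mW/m^2 = 0.0522 W/m^2
d = 553 * 2.7 / 0.0522 = 28603.45 m

28603.45


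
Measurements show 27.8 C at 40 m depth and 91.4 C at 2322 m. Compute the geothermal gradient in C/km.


dT = 91.4 - 27.8 = 63.6 C
dz = 2322 - 40 = 2282 m
gradient = dT/dz * 1000 = 63.6/2282 * 1000 = 27.8703 C/km

27.8703


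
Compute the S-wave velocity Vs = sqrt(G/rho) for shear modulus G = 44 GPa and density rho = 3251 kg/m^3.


Convert G to Pa: G = 44e9 Pa
Compute G/rho = 44e9 / 3251 = 13534297.1393
Vs = sqrt(13534297.1393) = 3678.9 m/s

3678.9


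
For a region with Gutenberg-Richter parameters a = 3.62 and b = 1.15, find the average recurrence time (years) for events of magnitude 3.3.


log10(N) = 3.62 - 1.15*3.3 = -0.175
N = 10^-0.175 = 0.668344
T = 1/N = 1/0.668344 = 1.4962 years

1.4962


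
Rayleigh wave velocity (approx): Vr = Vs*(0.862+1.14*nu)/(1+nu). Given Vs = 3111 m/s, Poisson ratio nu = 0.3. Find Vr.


Numerator factor = 0.862 + 1.14*0.3 = 1.204
Denominator = 1 + 0.3 = 1.3
Vr = 3111 * 1.204 / 1.3 = 2881.26 m/s

2881.26


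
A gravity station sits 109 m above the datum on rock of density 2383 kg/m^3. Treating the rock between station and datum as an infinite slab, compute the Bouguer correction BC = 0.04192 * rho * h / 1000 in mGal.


BC = 0.04192 * rho * h / 1000
= 0.04192 * 2383 * 109 / 1000
= 10.8886 mGal

10.8886


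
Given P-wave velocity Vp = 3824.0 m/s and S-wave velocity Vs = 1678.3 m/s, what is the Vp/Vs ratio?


Vp/Vs = 3824.0 / 1678.3
= 2.2785

2.2785


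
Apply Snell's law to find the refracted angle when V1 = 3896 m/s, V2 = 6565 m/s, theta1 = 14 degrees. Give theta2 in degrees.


sin(theta1) = sin(14 deg) = 0.241922
sin(theta2) = V2/V1 * sin(theta1) = 6565/3896 * 0.241922 = 0.407653
theta2 = arcsin(0.407653) = 24.0575 degrees

24.0575


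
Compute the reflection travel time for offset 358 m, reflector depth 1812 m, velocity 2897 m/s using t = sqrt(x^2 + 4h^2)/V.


x^2 + 4h^2 = 358^2 + 4*1812^2 = 128164 + 13133376 = 13261540
sqrt(13261540) = 3641.6397
t = 3641.6397 / 2897 = 1.257 s

1.257


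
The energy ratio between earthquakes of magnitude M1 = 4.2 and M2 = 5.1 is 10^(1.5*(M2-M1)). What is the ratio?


M2 - M1 = 5.1 - 4.2 = 0.9
1.5 * 0.9 = 1.35
ratio = 10^1.35 = 22.39

22.39


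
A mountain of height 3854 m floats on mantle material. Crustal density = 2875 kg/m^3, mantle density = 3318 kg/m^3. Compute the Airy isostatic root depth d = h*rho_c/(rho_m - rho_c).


rho_m - rho_c = 3318 - 2875 = 443
d = 3854 * 2875 / 443
= 11080250 / 443
= 25011.85 m

25011.85


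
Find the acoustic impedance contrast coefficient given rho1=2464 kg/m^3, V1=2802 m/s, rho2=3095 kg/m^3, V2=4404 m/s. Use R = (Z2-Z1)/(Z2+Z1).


Z1 = 2464 * 2802 = 6904128
Z2 = 3095 * 4404 = 13630380
R = (13630380 - 6904128) / (13630380 + 6904128) = 6726252 / 20534508 = 0.3276

0.3276


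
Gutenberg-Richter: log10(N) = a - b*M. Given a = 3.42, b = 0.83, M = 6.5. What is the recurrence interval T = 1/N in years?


log10(N) = 3.42 - 0.83*6.5 = -1.975
N = 10^-1.975 = 0.010593
T = 1/N = 1/0.010593 = 94.4061 years

94.4061


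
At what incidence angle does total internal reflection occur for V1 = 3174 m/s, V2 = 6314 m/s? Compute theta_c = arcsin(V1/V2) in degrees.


V1/V2 = 3174/6314 = 0.502692
theta_c = arcsin(0.502692) = 30.1783 degrees

30.1783


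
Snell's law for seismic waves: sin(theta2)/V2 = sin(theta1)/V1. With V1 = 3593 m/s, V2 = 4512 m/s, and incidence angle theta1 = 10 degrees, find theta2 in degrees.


sin(theta1) = sin(10 deg) = 0.173648
sin(theta2) = V2/V1 * sin(theta1) = 4512/3593 * 0.173648 = 0.218063
theta2 = arcsin(0.218063) = 12.5953 degrees

12.5953


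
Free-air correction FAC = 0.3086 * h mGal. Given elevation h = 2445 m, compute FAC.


FAC = 0.3086 * h
= 0.3086 * 2445
= 754.527 mGal

754.527


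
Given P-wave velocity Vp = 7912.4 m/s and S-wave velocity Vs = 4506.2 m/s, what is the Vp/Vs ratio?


Vp/Vs = 7912.4 / 4506.2
= 1.7559

1.7559


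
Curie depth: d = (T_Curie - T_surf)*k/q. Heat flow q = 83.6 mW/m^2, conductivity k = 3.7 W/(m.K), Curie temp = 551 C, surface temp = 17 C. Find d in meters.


T_Curie - T_surf = 551 - 17 = 534 C
Convert q to W/m^2: 83.6 mW/m^2 = 0.0836 W/m^2
d = 534 * 3.7 / 0.0836 = 23633.97 m

23633.97


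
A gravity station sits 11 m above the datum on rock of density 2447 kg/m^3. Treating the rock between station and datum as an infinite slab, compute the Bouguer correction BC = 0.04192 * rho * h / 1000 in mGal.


BC = 0.04192 * rho * h / 1000
= 0.04192 * 2447 * 11 / 1000
= 1.1284 mGal

1.1284


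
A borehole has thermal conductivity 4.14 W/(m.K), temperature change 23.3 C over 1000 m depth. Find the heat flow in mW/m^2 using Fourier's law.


q = k * dT / dz * 1000
= 4.14 * 23.3 / 1000 * 1000
= 0.096462 * 1000
= 96.462 mW/m^2

96.462


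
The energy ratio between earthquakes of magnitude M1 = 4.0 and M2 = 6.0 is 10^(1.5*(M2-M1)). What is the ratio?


M2 - M1 = 6.0 - 4.0 = 2.0
1.5 * 2.0 = 3.0
ratio = 10^3.0 = 1000.0

1000.0


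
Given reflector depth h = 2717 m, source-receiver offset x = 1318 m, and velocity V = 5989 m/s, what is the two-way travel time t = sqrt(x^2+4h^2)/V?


x^2 + 4h^2 = 1318^2 + 4*2717^2 = 1737124 + 29528356 = 31265480
sqrt(31265480) = 5591.5543
t = 5591.5543 / 5989 = 0.9336 s

0.9336


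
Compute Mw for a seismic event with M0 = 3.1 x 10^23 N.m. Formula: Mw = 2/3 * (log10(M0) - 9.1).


log10(M0) = log10(3.1 x 10^23) = 23.4914
Mw = 2/3 * (23.4914 - 9.1)
= 2/3 * 14.3914
= 9.59

9.59


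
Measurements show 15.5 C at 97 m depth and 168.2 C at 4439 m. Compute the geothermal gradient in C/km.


dT = 168.2 - 15.5 = 152.7 C
dz = 4439 - 97 = 4342 m
gradient = dT/dz * 1000 = 152.7/4342 * 1000 = 35.1681 C/km

35.1681


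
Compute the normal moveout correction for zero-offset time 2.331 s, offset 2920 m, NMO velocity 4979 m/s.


x/Vnmo = 2920/4979 = 0.586463
(x/Vnmo)^2 = 0.343939
t0^2 = 5.433561
sqrt(5.433561 + 0.343939) = 2.403643
dt = 2.403643 - 2.331 = 0.072643

0.072643


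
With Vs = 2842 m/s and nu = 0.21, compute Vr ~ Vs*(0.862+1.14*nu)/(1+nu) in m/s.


Numerator factor = 0.862 + 1.14*0.21 = 1.1014
Denominator = 1 + 0.21 = 1.21
Vr = 2842 * 1.1014 / 1.21 = 2586.92 m/s

2586.92


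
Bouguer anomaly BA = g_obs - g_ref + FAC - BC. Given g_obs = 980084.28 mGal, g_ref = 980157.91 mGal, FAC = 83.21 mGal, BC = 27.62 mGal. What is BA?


BA = g_obs - g_ref + FAC - BC
= 980084.28 - 980157.91 + 83.21 - 27.62
= -18.04 mGal

-18.04


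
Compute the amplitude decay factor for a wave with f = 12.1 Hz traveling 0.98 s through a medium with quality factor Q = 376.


pi*f*t/Q = pi*12.1*0.98/376 = 0.099077
A/A0 = exp(-0.099077) = 0.905673

0.905673


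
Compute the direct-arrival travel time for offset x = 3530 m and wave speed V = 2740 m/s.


t = x / V
= 3530 / 2740
= 1.2883 s

1.2883


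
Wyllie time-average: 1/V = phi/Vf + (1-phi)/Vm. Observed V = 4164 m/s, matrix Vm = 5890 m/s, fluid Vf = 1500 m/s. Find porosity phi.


1/V - 1/Vm = 1/4164 - 1/5890 = 7.037e-05
1/Vf - 1/Vm = 1/1500 - 1/5890 = 0.00049689
phi = 7.037e-05 / 0.00049689 = 0.1416

0.1416


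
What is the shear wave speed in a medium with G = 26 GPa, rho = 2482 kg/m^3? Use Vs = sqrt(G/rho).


Convert G to Pa: G = 26e9 Pa
Compute G/rho = 26e9 / 2482 = 10475423.0459
Vs = sqrt(10475423.0459) = 3236.58 m/s

3236.58


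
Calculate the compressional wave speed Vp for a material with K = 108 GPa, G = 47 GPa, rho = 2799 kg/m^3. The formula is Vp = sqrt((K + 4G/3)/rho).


First compute the effective modulus:
K + 4G/3 = 108e9 + 4*47e9/3 = 170666666666.67 Pa
Then divide by density:
170666666666.67 / 2799 = 60974157.4372 Pa/(kg/m^3)
Take the square root:
Vp = sqrt(60974157.4372) = 7808.6 m/s

7808.6


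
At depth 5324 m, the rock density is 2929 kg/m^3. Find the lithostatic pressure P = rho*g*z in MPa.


P = rho * g * z / 1e6
= 2929 * 9.81 * 5324 / 1e6
= 152977100.76 / 1e6
= 152.9771 MPa

152.9771
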